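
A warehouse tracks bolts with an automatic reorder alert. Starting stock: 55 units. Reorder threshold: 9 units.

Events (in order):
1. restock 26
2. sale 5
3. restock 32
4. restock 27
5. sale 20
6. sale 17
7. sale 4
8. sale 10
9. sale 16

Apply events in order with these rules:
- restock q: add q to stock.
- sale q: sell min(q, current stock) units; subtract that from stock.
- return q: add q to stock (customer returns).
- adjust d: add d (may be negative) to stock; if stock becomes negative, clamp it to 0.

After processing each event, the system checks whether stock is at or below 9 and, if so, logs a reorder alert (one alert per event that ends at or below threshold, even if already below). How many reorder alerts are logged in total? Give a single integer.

Answer: 0

Derivation:
Processing events:
Start: stock = 55
  Event 1 (restock 26): 55 + 26 = 81
  Event 2 (sale 5): sell min(5,81)=5. stock: 81 - 5 = 76. total_sold = 5
  Event 3 (restock 32): 76 + 32 = 108
  Event 4 (restock 27): 108 + 27 = 135
  Event 5 (sale 20): sell min(20,135)=20. stock: 135 - 20 = 115. total_sold = 25
  Event 6 (sale 17): sell min(17,115)=17. stock: 115 - 17 = 98. total_sold = 42
  Event 7 (sale 4): sell min(4,98)=4. stock: 98 - 4 = 94. total_sold = 46
  Event 8 (sale 10): sell min(10,94)=10. stock: 94 - 10 = 84. total_sold = 56
  Event 9 (sale 16): sell min(16,84)=16. stock: 84 - 16 = 68. total_sold = 72
Final: stock = 68, total_sold = 72

Checking against threshold 9:
  After event 1: stock=81 > 9
  After event 2: stock=76 > 9
  After event 3: stock=108 > 9
  After event 4: stock=135 > 9
  After event 5: stock=115 > 9
  After event 6: stock=98 > 9
  After event 7: stock=94 > 9
  After event 8: stock=84 > 9
  After event 9: stock=68 > 9
Alert events: []. Count = 0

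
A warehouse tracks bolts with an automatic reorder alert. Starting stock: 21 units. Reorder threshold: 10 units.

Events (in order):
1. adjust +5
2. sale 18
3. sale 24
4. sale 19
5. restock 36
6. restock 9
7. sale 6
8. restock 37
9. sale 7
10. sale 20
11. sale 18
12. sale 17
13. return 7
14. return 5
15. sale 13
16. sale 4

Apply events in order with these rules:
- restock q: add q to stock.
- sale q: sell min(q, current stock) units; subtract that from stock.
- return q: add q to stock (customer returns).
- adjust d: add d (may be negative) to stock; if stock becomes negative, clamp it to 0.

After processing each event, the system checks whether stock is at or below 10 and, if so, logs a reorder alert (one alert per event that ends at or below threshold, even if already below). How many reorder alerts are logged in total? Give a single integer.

Answer: 4

Derivation:
Processing events:
Start: stock = 21
  Event 1 (adjust +5): 21 + 5 = 26
  Event 2 (sale 18): sell min(18,26)=18. stock: 26 - 18 = 8. total_sold = 18
  Event 3 (sale 24): sell min(24,8)=8. stock: 8 - 8 = 0. total_sold = 26
  Event 4 (sale 19): sell min(19,0)=0. stock: 0 - 0 = 0. total_sold = 26
  Event 5 (restock 36): 0 + 36 = 36
  Event 6 (restock 9): 36 + 9 = 45
  Event 7 (sale 6): sell min(6,45)=6. stock: 45 - 6 = 39. total_sold = 32
  Event 8 (restock 37): 39 + 37 = 76
  Event 9 (sale 7): sell min(7,76)=7. stock: 76 - 7 = 69. total_sold = 39
  Event 10 (sale 20): sell min(20,69)=20. stock: 69 - 20 = 49. total_sold = 59
  Event 11 (sale 18): sell min(18,49)=18. stock: 49 - 18 = 31. total_sold = 77
  Event 12 (sale 17): sell min(17,31)=17. stock: 31 - 17 = 14. total_sold = 94
  Event 13 (return 7): 14 + 7 = 21
  Event 14 (return 5): 21 + 5 = 26
  Event 15 (sale 13): sell min(13,26)=13. stock: 26 - 13 = 13. total_sold = 107
  Event 16 (sale 4): sell min(4,13)=4. stock: 13 - 4 = 9. total_sold = 111
Final: stock = 9, total_sold = 111

Checking against threshold 10:
  After event 1: stock=26 > 10
  After event 2: stock=8 <= 10 -> ALERT
  After event 3: stock=0 <= 10 -> ALERT
  After event 4: stock=0 <= 10 -> ALERT
  After event 5: stock=36 > 10
  After event 6: stock=45 > 10
  After event 7: stock=39 > 10
  After event 8: stock=76 > 10
  After event 9: stock=69 > 10
  After event 10: stock=49 > 10
  After event 11: stock=31 > 10
  After event 12: stock=14 > 10
  After event 13: stock=21 > 10
  After event 14: stock=26 > 10
  After event 15: stock=13 > 10
  After event 16: stock=9 <= 10 -> ALERT
Alert events: [2, 3, 4, 16]. Count = 4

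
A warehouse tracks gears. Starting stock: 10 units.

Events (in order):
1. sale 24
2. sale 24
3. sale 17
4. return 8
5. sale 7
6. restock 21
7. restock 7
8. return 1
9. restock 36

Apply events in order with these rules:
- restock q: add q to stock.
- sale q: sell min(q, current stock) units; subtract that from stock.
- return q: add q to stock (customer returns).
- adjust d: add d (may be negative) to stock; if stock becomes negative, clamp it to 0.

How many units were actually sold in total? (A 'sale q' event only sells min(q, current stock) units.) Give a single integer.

Answer: 17

Derivation:
Processing events:
Start: stock = 10
  Event 1 (sale 24): sell min(24,10)=10. stock: 10 - 10 = 0. total_sold = 10
  Event 2 (sale 24): sell min(24,0)=0. stock: 0 - 0 = 0. total_sold = 10
  Event 3 (sale 17): sell min(17,0)=0. stock: 0 - 0 = 0. total_sold = 10
  Event 4 (return 8): 0 + 8 = 8
  Event 5 (sale 7): sell min(7,8)=7. stock: 8 - 7 = 1. total_sold = 17
  Event 6 (restock 21): 1 + 21 = 22
  Event 7 (restock 7): 22 + 7 = 29
  Event 8 (return 1): 29 + 1 = 30
  Event 9 (restock 36): 30 + 36 = 66
Final: stock = 66, total_sold = 17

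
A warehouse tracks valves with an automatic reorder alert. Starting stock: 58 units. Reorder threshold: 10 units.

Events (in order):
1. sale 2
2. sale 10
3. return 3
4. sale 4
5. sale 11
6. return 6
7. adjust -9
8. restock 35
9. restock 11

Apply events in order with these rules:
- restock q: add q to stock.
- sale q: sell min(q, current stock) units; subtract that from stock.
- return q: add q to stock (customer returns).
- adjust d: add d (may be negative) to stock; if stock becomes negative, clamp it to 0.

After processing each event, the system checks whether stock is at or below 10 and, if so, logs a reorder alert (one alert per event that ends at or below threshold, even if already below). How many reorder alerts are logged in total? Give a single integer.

Processing events:
Start: stock = 58
  Event 1 (sale 2): sell min(2,58)=2. stock: 58 - 2 = 56. total_sold = 2
  Event 2 (sale 10): sell min(10,56)=10. stock: 56 - 10 = 46. total_sold = 12
  Event 3 (return 3): 46 + 3 = 49
  Event 4 (sale 4): sell min(4,49)=4. stock: 49 - 4 = 45. total_sold = 16
  Event 5 (sale 11): sell min(11,45)=11. stock: 45 - 11 = 34. total_sold = 27
  Event 6 (return 6): 34 + 6 = 40
  Event 7 (adjust -9): 40 + -9 = 31
  Event 8 (restock 35): 31 + 35 = 66
  Event 9 (restock 11): 66 + 11 = 77
Final: stock = 77, total_sold = 27

Checking against threshold 10:
  After event 1: stock=56 > 10
  After event 2: stock=46 > 10
  After event 3: stock=49 > 10
  After event 4: stock=45 > 10
  After event 5: stock=34 > 10
  After event 6: stock=40 > 10
  After event 7: stock=31 > 10
  After event 8: stock=66 > 10
  After event 9: stock=77 > 10
Alert events: []. Count = 0

Answer: 0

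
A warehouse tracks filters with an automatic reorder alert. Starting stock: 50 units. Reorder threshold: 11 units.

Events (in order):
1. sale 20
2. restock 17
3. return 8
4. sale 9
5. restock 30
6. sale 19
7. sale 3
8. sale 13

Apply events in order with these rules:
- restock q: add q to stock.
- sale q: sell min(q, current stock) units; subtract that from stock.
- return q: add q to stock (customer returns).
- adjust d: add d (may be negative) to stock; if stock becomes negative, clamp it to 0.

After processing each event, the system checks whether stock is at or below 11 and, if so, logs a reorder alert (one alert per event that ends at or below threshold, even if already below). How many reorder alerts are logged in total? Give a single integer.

Processing events:
Start: stock = 50
  Event 1 (sale 20): sell min(20,50)=20. stock: 50 - 20 = 30. total_sold = 20
  Event 2 (restock 17): 30 + 17 = 47
  Event 3 (return 8): 47 + 8 = 55
  Event 4 (sale 9): sell min(9,55)=9. stock: 55 - 9 = 46. total_sold = 29
  Event 5 (restock 30): 46 + 30 = 76
  Event 6 (sale 19): sell min(19,76)=19. stock: 76 - 19 = 57. total_sold = 48
  Event 7 (sale 3): sell min(3,57)=3. stock: 57 - 3 = 54. total_sold = 51
  Event 8 (sale 13): sell min(13,54)=13. stock: 54 - 13 = 41. total_sold = 64
Final: stock = 41, total_sold = 64

Checking against threshold 11:
  After event 1: stock=30 > 11
  After event 2: stock=47 > 11
  After event 3: stock=55 > 11
  After event 4: stock=46 > 11
  After event 5: stock=76 > 11
  After event 6: stock=57 > 11
  After event 7: stock=54 > 11
  After event 8: stock=41 > 11
Alert events: []. Count = 0

Answer: 0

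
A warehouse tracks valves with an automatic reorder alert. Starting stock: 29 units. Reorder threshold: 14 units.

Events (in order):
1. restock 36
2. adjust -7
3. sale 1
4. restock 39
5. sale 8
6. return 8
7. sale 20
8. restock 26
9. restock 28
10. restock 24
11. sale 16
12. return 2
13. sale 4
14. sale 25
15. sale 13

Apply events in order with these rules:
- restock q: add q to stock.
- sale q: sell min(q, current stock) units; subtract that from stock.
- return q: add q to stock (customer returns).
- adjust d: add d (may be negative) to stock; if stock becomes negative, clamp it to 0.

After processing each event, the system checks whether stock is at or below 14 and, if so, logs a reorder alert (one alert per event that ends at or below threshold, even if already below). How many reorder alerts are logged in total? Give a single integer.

Processing events:
Start: stock = 29
  Event 1 (restock 36): 29 + 36 = 65
  Event 2 (adjust -7): 65 + -7 = 58
  Event 3 (sale 1): sell min(1,58)=1. stock: 58 - 1 = 57. total_sold = 1
  Event 4 (restock 39): 57 + 39 = 96
  Event 5 (sale 8): sell min(8,96)=8. stock: 96 - 8 = 88. total_sold = 9
  Event 6 (return 8): 88 + 8 = 96
  Event 7 (sale 20): sell min(20,96)=20. stock: 96 - 20 = 76. total_sold = 29
  Event 8 (restock 26): 76 + 26 = 102
  Event 9 (restock 28): 102 + 28 = 130
  Event 10 (restock 24): 130 + 24 = 154
  Event 11 (sale 16): sell min(16,154)=16. stock: 154 - 16 = 138. total_sold = 45
  Event 12 (return 2): 138 + 2 = 140
  Event 13 (sale 4): sell min(4,140)=4. stock: 140 - 4 = 136. total_sold = 49
  Event 14 (sale 25): sell min(25,136)=25. stock: 136 - 25 = 111. total_sold = 74
  Event 15 (sale 13): sell min(13,111)=13. stock: 111 - 13 = 98. total_sold = 87
Final: stock = 98, total_sold = 87

Checking against threshold 14:
  After event 1: stock=65 > 14
  After event 2: stock=58 > 14
  After event 3: stock=57 > 14
  After event 4: stock=96 > 14
  After event 5: stock=88 > 14
  After event 6: stock=96 > 14
  After event 7: stock=76 > 14
  After event 8: stock=102 > 14
  After event 9: stock=130 > 14
  After event 10: stock=154 > 14
  After event 11: stock=138 > 14
  After event 12: stock=140 > 14
  After event 13: stock=136 > 14
  After event 14: stock=111 > 14
  After event 15: stock=98 > 14
Alert events: []. Count = 0

Answer: 0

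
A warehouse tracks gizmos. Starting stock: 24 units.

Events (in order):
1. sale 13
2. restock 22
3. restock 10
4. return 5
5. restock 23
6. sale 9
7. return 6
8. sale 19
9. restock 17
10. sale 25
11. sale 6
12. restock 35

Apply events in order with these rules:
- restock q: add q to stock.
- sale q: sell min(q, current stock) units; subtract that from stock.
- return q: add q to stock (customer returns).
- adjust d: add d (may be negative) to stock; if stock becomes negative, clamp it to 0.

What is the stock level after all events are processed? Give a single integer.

Answer: 70

Derivation:
Processing events:
Start: stock = 24
  Event 1 (sale 13): sell min(13,24)=13. stock: 24 - 13 = 11. total_sold = 13
  Event 2 (restock 22): 11 + 22 = 33
  Event 3 (restock 10): 33 + 10 = 43
  Event 4 (return 5): 43 + 5 = 48
  Event 5 (restock 23): 48 + 23 = 71
  Event 6 (sale 9): sell min(9,71)=9. stock: 71 - 9 = 62. total_sold = 22
  Event 7 (return 6): 62 + 6 = 68
  Event 8 (sale 19): sell min(19,68)=19. stock: 68 - 19 = 49. total_sold = 41
  Event 9 (restock 17): 49 + 17 = 66
  Event 10 (sale 25): sell min(25,66)=25. stock: 66 - 25 = 41. total_sold = 66
  Event 11 (sale 6): sell min(6,41)=6. stock: 41 - 6 = 35. total_sold = 72
  Event 12 (restock 35): 35 + 35 = 70
Final: stock = 70, total_sold = 72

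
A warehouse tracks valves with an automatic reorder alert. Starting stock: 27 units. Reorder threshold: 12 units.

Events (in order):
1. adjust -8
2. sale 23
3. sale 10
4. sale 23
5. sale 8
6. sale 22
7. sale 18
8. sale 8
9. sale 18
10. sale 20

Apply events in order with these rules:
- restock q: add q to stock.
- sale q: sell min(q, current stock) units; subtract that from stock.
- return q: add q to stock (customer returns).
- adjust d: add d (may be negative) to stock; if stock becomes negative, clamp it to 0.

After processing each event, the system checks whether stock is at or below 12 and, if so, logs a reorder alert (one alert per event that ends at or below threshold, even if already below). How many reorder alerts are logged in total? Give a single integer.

Answer: 9

Derivation:
Processing events:
Start: stock = 27
  Event 1 (adjust -8): 27 + -8 = 19
  Event 2 (sale 23): sell min(23,19)=19. stock: 19 - 19 = 0. total_sold = 19
  Event 3 (sale 10): sell min(10,0)=0. stock: 0 - 0 = 0. total_sold = 19
  Event 4 (sale 23): sell min(23,0)=0. stock: 0 - 0 = 0. total_sold = 19
  Event 5 (sale 8): sell min(8,0)=0. stock: 0 - 0 = 0. total_sold = 19
  Event 6 (sale 22): sell min(22,0)=0. stock: 0 - 0 = 0. total_sold = 19
  Event 7 (sale 18): sell min(18,0)=0. stock: 0 - 0 = 0. total_sold = 19
  Event 8 (sale 8): sell min(8,0)=0. stock: 0 - 0 = 0. total_sold = 19
  Event 9 (sale 18): sell min(18,0)=0. stock: 0 - 0 = 0. total_sold = 19
  Event 10 (sale 20): sell min(20,0)=0. stock: 0 - 0 = 0. total_sold = 19
Final: stock = 0, total_sold = 19

Checking against threshold 12:
  After event 1: stock=19 > 12
  After event 2: stock=0 <= 12 -> ALERT
  After event 3: stock=0 <= 12 -> ALERT
  After event 4: stock=0 <= 12 -> ALERT
  After event 5: stock=0 <= 12 -> ALERT
  After event 6: stock=0 <= 12 -> ALERT
  After event 7: stock=0 <= 12 -> ALERT
  After event 8: stock=0 <= 12 -> ALERT
  After event 9: stock=0 <= 12 -> ALERT
  After event 10: stock=0 <= 12 -> ALERT
Alert events: [2, 3, 4, 5, 6, 7, 8, 9, 10]. Count = 9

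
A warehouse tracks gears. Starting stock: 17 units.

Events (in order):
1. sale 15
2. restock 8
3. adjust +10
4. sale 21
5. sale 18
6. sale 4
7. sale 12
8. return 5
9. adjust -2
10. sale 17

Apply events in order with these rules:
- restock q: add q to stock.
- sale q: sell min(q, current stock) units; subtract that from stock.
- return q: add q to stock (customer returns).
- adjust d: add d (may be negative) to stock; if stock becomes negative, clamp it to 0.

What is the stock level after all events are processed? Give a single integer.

Answer: 0

Derivation:
Processing events:
Start: stock = 17
  Event 1 (sale 15): sell min(15,17)=15. stock: 17 - 15 = 2. total_sold = 15
  Event 2 (restock 8): 2 + 8 = 10
  Event 3 (adjust +10): 10 + 10 = 20
  Event 4 (sale 21): sell min(21,20)=20. stock: 20 - 20 = 0. total_sold = 35
  Event 5 (sale 18): sell min(18,0)=0. stock: 0 - 0 = 0. total_sold = 35
  Event 6 (sale 4): sell min(4,0)=0. stock: 0 - 0 = 0. total_sold = 35
  Event 7 (sale 12): sell min(12,0)=0. stock: 0 - 0 = 0. total_sold = 35
  Event 8 (return 5): 0 + 5 = 5
  Event 9 (adjust -2): 5 + -2 = 3
  Event 10 (sale 17): sell min(17,3)=3. stock: 3 - 3 = 0. total_sold = 38
Final: stock = 0, total_sold = 38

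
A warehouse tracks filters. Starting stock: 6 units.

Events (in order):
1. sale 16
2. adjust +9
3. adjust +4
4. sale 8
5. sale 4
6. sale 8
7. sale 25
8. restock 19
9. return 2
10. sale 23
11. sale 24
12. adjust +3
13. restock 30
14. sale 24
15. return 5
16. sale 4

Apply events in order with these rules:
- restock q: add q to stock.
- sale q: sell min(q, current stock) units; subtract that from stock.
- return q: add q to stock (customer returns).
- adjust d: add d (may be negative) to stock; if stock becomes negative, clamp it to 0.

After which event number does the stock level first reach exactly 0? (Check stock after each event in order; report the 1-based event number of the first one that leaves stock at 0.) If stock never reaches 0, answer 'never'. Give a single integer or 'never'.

Processing events:
Start: stock = 6
  Event 1 (sale 16): sell min(16,6)=6. stock: 6 - 6 = 0. total_sold = 6
  Event 2 (adjust +9): 0 + 9 = 9
  Event 3 (adjust +4): 9 + 4 = 13
  Event 4 (sale 8): sell min(8,13)=8. stock: 13 - 8 = 5. total_sold = 14
  Event 5 (sale 4): sell min(4,5)=4. stock: 5 - 4 = 1. total_sold = 18
  Event 6 (sale 8): sell min(8,1)=1. stock: 1 - 1 = 0. total_sold = 19
  Event 7 (sale 25): sell min(25,0)=0. stock: 0 - 0 = 0. total_sold = 19
  Event 8 (restock 19): 0 + 19 = 19
  Event 9 (return 2): 19 + 2 = 21
  Event 10 (sale 23): sell min(23,21)=21. stock: 21 - 21 = 0. total_sold = 40
  Event 11 (sale 24): sell min(24,0)=0. stock: 0 - 0 = 0. total_sold = 40
  Event 12 (adjust +3): 0 + 3 = 3
  Event 13 (restock 30): 3 + 30 = 33
  Event 14 (sale 24): sell min(24,33)=24. stock: 33 - 24 = 9. total_sold = 64
  Event 15 (return 5): 9 + 5 = 14
  Event 16 (sale 4): sell min(4,14)=4. stock: 14 - 4 = 10. total_sold = 68
Final: stock = 10, total_sold = 68

First zero at event 1.

Answer: 1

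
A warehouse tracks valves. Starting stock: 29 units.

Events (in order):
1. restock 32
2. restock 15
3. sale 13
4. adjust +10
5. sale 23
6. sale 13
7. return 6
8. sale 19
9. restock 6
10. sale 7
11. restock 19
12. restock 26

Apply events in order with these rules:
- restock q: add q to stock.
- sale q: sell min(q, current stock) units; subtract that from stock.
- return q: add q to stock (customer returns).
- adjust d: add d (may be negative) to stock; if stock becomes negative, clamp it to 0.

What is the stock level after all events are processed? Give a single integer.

Processing events:
Start: stock = 29
  Event 1 (restock 32): 29 + 32 = 61
  Event 2 (restock 15): 61 + 15 = 76
  Event 3 (sale 13): sell min(13,76)=13. stock: 76 - 13 = 63. total_sold = 13
  Event 4 (adjust +10): 63 + 10 = 73
  Event 5 (sale 23): sell min(23,73)=23. stock: 73 - 23 = 50. total_sold = 36
  Event 6 (sale 13): sell min(13,50)=13. stock: 50 - 13 = 37. total_sold = 49
  Event 7 (return 6): 37 + 6 = 43
  Event 8 (sale 19): sell min(19,43)=19. stock: 43 - 19 = 24. total_sold = 68
  Event 9 (restock 6): 24 + 6 = 30
  Event 10 (sale 7): sell min(7,30)=7. stock: 30 - 7 = 23. total_sold = 75
  Event 11 (restock 19): 23 + 19 = 42
  Event 12 (restock 26): 42 + 26 = 68
Final: stock = 68, total_sold = 75

Answer: 68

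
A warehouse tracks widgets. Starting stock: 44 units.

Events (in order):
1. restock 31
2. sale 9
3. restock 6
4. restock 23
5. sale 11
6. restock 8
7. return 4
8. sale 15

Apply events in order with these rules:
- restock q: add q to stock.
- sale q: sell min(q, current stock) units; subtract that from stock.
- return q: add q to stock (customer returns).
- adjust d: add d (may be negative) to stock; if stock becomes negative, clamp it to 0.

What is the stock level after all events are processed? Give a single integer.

Answer: 81

Derivation:
Processing events:
Start: stock = 44
  Event 1 (restock 31): 44 + 31 = 75
  Event 2 (sale 9): sell min(9,75)=9. stock: 75 - 9 = 66. total_sold = 9
  Event 3 (restock 6): 66 + 6 = 72
  Event 4 (restock 23): 72 + 23 = 95
  Event 5 (sale 11): sell min(11,95)=11. stock: 95 - 11 = 84. total_sold = 20
  Event 6 (restock 8): 84 + 8 = 92
  Event 7 (return 4): 92 + 4 = 96
  Event 8 (sale 15): sell min(15,96)=15. stock: 96 - 15 = 81. total_sold = 35
Final: stock = 81, total_sold = 35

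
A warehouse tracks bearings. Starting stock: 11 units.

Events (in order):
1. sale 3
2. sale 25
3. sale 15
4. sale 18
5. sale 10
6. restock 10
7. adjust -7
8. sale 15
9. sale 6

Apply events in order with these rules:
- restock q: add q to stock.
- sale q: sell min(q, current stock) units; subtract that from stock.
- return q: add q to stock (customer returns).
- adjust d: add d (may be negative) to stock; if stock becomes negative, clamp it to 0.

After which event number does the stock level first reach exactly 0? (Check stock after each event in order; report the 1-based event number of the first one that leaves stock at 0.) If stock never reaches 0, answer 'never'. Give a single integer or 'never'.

Answer: 2

Derivation:
Processing events:
Start: stock = 11
  Event 1 (sale 3): sell min(3,11)=3. stock: 11 - 3 = 8. total_sold = 3
  Event 2 (sale 25): sell min(25,8)=8. stock: 8 - 8 = 0. total_sold = 11
  Event 3 (sale 15): sell min(15,0)=0. stock: 0 - 0 = 0. total_sold = 11
  Event 4 (sale 18): sell min(18,0)=0. stock: 0 - 0 = 0. total_sold = 11
  Event 5 (sale 10): sell min(10,0)=0. stock: 0 - 0 = 0. total_sold = 11
  Event 6 (restock 10): 0 + 10 = 10
  Event 7 (adjust -7): 10 + -7 = 3
  Event 8 (sale 15): sell min(15,3)=3. stock: 3 - 3 = 0. total_sold = 14
  Event 9 (sale 6): sell min(6,0)=0. stock: 0 - 0 = 0. total_sold = 14
Final: stock = 0, total_sold = 14

First zero at event 2.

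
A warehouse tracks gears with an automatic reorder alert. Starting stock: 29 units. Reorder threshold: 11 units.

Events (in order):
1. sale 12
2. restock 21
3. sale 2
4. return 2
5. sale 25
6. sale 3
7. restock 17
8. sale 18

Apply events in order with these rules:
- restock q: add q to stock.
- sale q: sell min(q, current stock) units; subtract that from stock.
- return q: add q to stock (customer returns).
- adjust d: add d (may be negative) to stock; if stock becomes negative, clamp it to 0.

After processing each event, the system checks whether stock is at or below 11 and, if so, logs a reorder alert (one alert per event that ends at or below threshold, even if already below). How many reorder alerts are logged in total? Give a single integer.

Answer: 2

Derivation:
Processing events:
Start: stock = 29
  Event 1 (sale 12): sell min(12,29)=12. stock: 29 - 12 = 17. total_sold = 12
  Event 2 (restock 21): 17 + 21 = 38
  Event 3 (sale 2): sell min(2,38)=2. stock: 38 - 2 = 36. total_sold = 14
  Event 4 (return 2): 36 + 2 = 38
  Event 5 (sale 25): sell min(25,38)=25. stock: 38 - 25 = 13. total_sold = 39
  Event 6 (sale 3): sell min(3,13)=3. stock: 13 - 3 = 10. total_sold = 42
  Event 7 (restock 17): 10 + 17 = 27
  Event 8 (sale 18): sell min(18,27)=18. stock: 27 - 18 = 9. total_sold = 60
Final: stock = 9, total_sold = 60

Checking against threshold 11:
  After event 1: stock=17 > 11
  After event 2: stock=38 > 11
  After event 3: stock=36 > 11
  After event 4: stock=38 > 11
  After event 5: stock=13 > 11
  After event 6: stock=10 <= 11 -> ALERT
  After event 7: stock=27 > 11
  After event 8: stock=9 <= 11 -> ALERT
Alert events: [6, 8]. Count = 2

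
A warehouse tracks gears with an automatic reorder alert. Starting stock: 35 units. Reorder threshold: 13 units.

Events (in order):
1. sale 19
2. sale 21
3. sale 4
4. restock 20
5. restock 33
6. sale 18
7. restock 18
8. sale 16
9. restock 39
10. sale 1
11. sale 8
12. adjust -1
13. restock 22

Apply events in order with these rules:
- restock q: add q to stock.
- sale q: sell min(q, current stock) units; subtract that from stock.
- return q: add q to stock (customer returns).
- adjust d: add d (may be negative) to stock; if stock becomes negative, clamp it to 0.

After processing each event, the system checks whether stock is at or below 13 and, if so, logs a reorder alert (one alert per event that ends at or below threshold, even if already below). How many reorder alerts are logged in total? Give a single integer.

Processing events:
Start: stock = 35
  Event 1 (sale 19): sell min(19,35)=19. stock: 35 - 19 = 16. total_sold = 19
  Event 2 (sale 21): sell min(21,16)=16. stock: 16 - 16 = 0. total_sold = 35
  Event 3 (sale 4): sell min(4,0)=0. stock: 0 - 0 = 0. total_sold = 35
  Event 4 (restock 20): 0 + 20 = 20
  Event 5 (restock 33): 20 + 33 = 53
  Event 6 (sale 18): sell min(18,53)=18. stock: 53 - 18 = 35. total_sold = 53
  Event 7 (restock 18): 35 + 18 = 53
  Event 8 (sale 16): sell min(16,53)=16. stock: 53 - 16 = 37. total_sold = 69
  Event 9 (restock 39): 37 + 39 = 76
  Event 10 (sale 1): sell min(1,76)=1. stock: 76 - 1 = 75. total_sold = 70
  Event 11 (sale 8): sell min(8,75)=8. stock: 75 - 8 = 67. total_sold = 78
  Event 12 (adjust -1): 67 + -1 = 66
  Event 13 (restock 22): 66 + 22 = 88
Final: stock = 88, total_sold = 78

Checking against threshold 13:
  After event 1: stock=16 > 13
  After event 2: stock=0 <= 13 -> ALERT
  After event 3: stock=0 <= 13 -> ALERT
  After event 4: stock=20 > 13
  After event 5: stock=53 > 13
  After event 6: stock=35 > 13
  After event 7: stock=53 > 13
  After event 8: stock=37 > 13
  After event 9: stock=76 > 13
  After event 10: stock=75 > 13
  After event 11: stock=67 > 13
  After event 12: stock=66 > 13
  After event 13: stock=88 > 13
Alert events: [2, 3]. Count = 2

Answer: 2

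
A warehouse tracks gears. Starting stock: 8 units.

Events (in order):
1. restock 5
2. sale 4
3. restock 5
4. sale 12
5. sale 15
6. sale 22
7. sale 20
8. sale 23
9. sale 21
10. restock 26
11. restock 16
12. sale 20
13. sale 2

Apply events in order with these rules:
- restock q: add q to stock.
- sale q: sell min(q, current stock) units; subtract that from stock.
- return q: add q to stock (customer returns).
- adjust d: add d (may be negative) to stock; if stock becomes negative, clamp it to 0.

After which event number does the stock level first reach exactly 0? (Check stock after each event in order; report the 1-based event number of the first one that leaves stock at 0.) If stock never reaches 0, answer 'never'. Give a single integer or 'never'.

Processing events:
Start: stock = 8
  Event 1 (restock 5): 8 + 5 = 13
  Event 2 (sale 4): sell min(4,13)=4. stock: 13 - 4 = 9. total_sold = 4
  Event 3 (restock 5): 9 + 5 = 14
  Event 4 (sale 12): sell min(12,14)=12. stock: 14 - 12 = 2. total_sold = 16
  Event 5 (sale 15): sell min(15,2)=2. stock: 2 - 2 = 0. total_sold = 18
  Event 6 (sale 22): sell min(22,0)=0. stock: 0 - 0 = 0. total_sold = 18
  Event 7 (sale 20): sell min(20,0)=0. stock: 0 - 0 = 0. total_sold = 18
  Event 8 (sale 23): sell min(23,0)=0. stock: 0 - 0 = 0. total_sold = 18
  Event 9 (sale 21): sell min(21,0)=0. stock: 0 - 0 = 0. total_sold = 18
  Event 10 (restock 26): 0 + 26 = 26
  Event 11 (restock 16): 26 + 16 = 42
  Event 12 (sale 20): sell min(20,42)=20. stock: 42 - 20 = 22. total_sold = 38
  Event 13 (sale 2): sell min(2,22)=2. stock: 22 - 2 = 20. total_sold = 40
Final: stock = 20, total_sold = 40

First zero at event 5.

Answer: 5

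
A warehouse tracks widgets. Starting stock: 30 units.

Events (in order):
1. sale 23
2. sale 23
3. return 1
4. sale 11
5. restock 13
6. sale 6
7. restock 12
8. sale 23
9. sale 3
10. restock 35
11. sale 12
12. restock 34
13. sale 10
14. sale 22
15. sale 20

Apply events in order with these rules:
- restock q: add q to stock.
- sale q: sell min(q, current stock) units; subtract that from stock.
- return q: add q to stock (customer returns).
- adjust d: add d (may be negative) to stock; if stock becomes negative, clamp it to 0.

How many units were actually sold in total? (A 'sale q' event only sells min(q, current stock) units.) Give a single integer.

Processing events:
Start: stock = 30
  Event 1 (sale 23): sell min(23,30)=23. stock: 30 - 23 = 7. total_sold = 23
  Event 2 (sale 23): sell min(23,7)=7. stock: 7 - 7 = 0. total_sold = 30
  Event 3 (return 1): 0 + 1 = 1
  Event 4 (sale 11): sell min(11,1)=1. stock: 1 - 1 = 0. total_sold = 31
  Event 5 (restock 13): 0 + 13 = 13
  Event 6 (sale 6): sell min(6,13)=6. stock: 13 - 6 = 7. total_sold = 37
  Event 7 (restock 12): 7 + 12 = 19
  Event 8 (sale 23): sell min(23,19)=19. stock: 19 - 19 = 0. total_sold = 56
  Event 9 (sale 3): sell min(3,0)=0. stock: 0 - 0 = 0. total_sold = 56
  Event 10 (restock 35): 0 + 35 = 35
  Event 11 (sale 12): sell min(12,35)=12. stock: 35 - 12 = 23. total_sold = 68
  Event 12 (restock 34): 23 + 34 = 57
  Event 13 (sale 10): sell min(10,57)=10. stock: 57 - 10 = 47. total_sold = 78
  Event 14 (sale 22): sell min(22,47)=22. stock: 47 - 22 = 25. total_sold = 100
  Event 15 (sale 20): sell min(20,25)=20. stock: 25 - 20 = 5. total_sold = 120
Final: stock = 5, total_sold = 120

Answer: 120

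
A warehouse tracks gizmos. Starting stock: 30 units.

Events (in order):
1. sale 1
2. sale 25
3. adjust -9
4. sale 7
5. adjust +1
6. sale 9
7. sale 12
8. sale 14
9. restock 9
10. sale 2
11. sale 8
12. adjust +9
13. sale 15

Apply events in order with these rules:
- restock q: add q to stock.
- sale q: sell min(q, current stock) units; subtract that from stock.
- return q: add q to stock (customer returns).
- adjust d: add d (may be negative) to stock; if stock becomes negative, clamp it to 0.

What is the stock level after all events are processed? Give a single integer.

Answer: 0

Derivation:
Processing events:
Start: stock = 30
  Event 1 (sale 1): sell min(1,30)=1. stock: 30 - 1 = 29. total_sold = 1
  Event 2 (sale 25): sell min(25,29)=25. stock: 29 - 25 = 4. total_sold = 26
  Event 3 (adjust -9): 4 + -9 = 0 (clamped to 0)
  Event 4 (sale 7): sell min(7,0)=0. stock: 0 - 0 = 0. total_sold = 26
  Event 5 (adjust +1): 0 + 1 = 1
  Event 6 (sale 9): sell min(9,1)=1. stock: 1 - 1 = 0. total_sold = 27
  Event 7 (sale 12): sell min(12,0)=0. stock: 0 - 0 = 0. total_sold = 27
  Event 8 (sale 14): sell min(14,0)=0. stock: 0 - 0 = 0. total_sold = 27
  Event 9 (restock 9): 0 + 9 = 9
  Event 10 (sale 2): sell min(2,9)=2. stock: 9 - 2 = 7. total_sold = 29
  Event 11 (sale 8): sell min(8,7)=7. stock: 7 - 7 = 0. total_sold = 36
  Event 12 (adjust +9): 0 + 9 = 9
  Event 13 (sale 15): sell min(15,9)=9. stock: 9 - 9 = 0. total_sold = 45
Final: stock = 0, total_sold = 45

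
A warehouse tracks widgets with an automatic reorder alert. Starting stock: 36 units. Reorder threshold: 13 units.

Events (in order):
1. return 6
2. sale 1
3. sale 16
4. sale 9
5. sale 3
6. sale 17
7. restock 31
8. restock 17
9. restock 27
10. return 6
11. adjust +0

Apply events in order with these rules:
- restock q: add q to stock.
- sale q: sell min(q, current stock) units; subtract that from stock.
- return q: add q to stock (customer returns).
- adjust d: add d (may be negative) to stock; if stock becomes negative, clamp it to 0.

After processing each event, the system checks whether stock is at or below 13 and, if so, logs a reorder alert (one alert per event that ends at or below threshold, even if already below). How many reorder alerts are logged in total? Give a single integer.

Answer: 2

Derivation:
Processing events:
Start: stock = 36
  Event 1 (return 6): 36 + 6 = 42
  Event 2 (sale 1): sell min(1,42)=1. stock: 42 - 1 = 41. total_sold = 1
  Event 3 (sale 16): sell min(16,41)=16. stock: 41 - 16 = 25. total_sold = 17
  Event 4 (sale 9): sell min(9,25)=9. stock: 25 - 9 = 16. total_sold = 26
  Event 5 (sale 3): sell min(3,16)=3. stock: 16 - 3 = 13. total_sold = 29
  Event 6 (sale 17): sell min(17,13)=13. stock: 13 - 13 = 0. total_sold = 42
  Event 7 (restock 31): 0 + 31 = 31
  Event 8 (restock 17): 31 + 17 = 48
  Event 9 (restock 27): 48 + 27 = 75
  Event 10 (return 6): 75 + 6 = 81
  Event 11 (adjust +0): 81 + 0 = 81
Final: stock = 81, total_sold = 42

Checking against threshold 13:
  After event 1: stock=42 > 13
  After event 2: stock=41 > 13
  After event 3: stock=25 > 13
  After event 4: stock=16 > 13
  After event 5: stock=13 <= 13 -> ALERT
  After event 6: stock=0 <= 13 -> ALERT
  After event 7: stock=31 > 13
  After event 8: stock=48 > 13
  After event 9: stock=75 > 13
  After event 10: stock=81 > 13
  After event 11: stock=81 > 13
Alert events: [5, 6]. Count = 2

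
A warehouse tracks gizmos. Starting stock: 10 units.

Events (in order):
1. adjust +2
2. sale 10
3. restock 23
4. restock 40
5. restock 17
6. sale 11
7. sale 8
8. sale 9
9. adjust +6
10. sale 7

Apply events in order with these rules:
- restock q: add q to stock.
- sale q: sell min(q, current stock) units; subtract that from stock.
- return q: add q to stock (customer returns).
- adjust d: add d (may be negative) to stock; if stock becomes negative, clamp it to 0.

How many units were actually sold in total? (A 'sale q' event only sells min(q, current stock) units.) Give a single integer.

Answer: 45

Derivation:
Processing events:
Start: stock = 10
  Event 1 (adjust +2): 10 + 2 = 12
  Event 2 (sale 10): sell min(10,12)=10. stock: 12 - 10 = 2. total_sold = 10
  Event 3 (restock 23): 2 + 23 = 25
  Event 4 (restock 40): 25 + 40 = 65
  Event 5 (restock 17): 65 + 17 = 82
  Event 6 (sale 11): sell min(11,82)=11. stock: 82 - 11 = 71. total_sold = 21
  Event 7 (sale 8): sell min(8,71)=8. stock: 71 - 8 = 63. total_sold = 29
  Event 8 (sale 9): sell min(9,63)=9. stock: 63 - 9 = 54. total_sold = 38
  Event 9 (adjust +6): 54 + 6 = 60
  Event 10 (sale 7): sell min(7,60)=7. stock: 60 - 7 = 53. total_sold = 45
Final: stock = 53, total_sold = 45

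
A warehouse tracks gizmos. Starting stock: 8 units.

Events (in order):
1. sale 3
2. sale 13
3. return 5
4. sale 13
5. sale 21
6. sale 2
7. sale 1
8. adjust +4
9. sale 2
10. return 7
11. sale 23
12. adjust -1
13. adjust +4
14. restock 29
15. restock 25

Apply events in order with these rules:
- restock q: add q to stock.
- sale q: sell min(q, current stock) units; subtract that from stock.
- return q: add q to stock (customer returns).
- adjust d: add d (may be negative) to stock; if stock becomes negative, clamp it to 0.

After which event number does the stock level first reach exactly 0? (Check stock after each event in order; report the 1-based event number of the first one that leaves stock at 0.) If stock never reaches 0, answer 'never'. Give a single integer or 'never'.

Answer: 2

Derivation:
Processing events:
Start: stock = 8
  Event 1 (sale 3): sell min(3,8)=3. stock: 8 - 3 = 5. total_sold = 3
  Event 2 (sale 13): sell min(13,5)=5. stock: 5 - 5 = 0. total_sold = 8
  Event 3 (return 5): 0 + 5 = 5
  Event 4 (sale 13): sell min(13,5)=5. stock: 5 - 5 = 0. total_sold = 13
  Event 5 (sale 21): sell min(21,0)=0. stock: 0 - 0 = 0. total_sold = 13
  Event 6 (sale 2): sell min(2,0)=0. stock: 0 - 0 = 0. total_sold = 13
  Event 7 (sale 1): sell min(1,0)=0. stock: 0 - 0 = 0. total_sold = 13
  Event 8 (adjust +4): 0 + 4 = 4
  Event 9 (sale 2): sell min(2,4)=2. stock: 4 - 2 = 2. total_sold = 15
  Event 10 (return 7): 2 + 7 = 9
  Event 11 (sale 23): sell min(23,9)=9. stock: 9 - 9 = 0. total_sold = 24
  Event 12 (adjust -1): 0 + -1 = 0 (clamped to 0)
  Event 13 (adjust +4): 0 + 4 = 4
  Event 14 (restock 29): 4 + 29 = 33
  Event 15 (restock 25): 33 + 25 = 58
Final: stock = 58, total_sold = 24

First zero at event 2.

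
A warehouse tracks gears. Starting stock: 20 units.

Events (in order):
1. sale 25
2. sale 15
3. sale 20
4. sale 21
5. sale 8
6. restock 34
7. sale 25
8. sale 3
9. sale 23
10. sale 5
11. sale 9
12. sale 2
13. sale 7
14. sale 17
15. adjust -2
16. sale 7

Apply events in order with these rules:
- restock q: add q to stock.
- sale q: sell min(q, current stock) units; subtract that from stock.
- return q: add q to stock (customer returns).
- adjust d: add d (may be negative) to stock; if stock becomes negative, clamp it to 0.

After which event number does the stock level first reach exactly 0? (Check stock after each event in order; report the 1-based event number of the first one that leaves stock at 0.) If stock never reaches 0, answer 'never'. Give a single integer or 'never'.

Answer: 1

Derivation:
Processing events:
Start: stock = 20
  Event 1 (sale 25): sell min(25,20)=20. stock: 20 - 20 = 0. total_sold = 20
  Event 2 (sale 15): sell min(15,0)=0. stock: 0 - 0 = 0. total_sold = 20
  Event 3 (sale 20): sell min(20,0)=0. stock: 0 - 0 = 0. total_sold = 20
  Event 4 (sale 21): sell min(21,0)=0. stock: 0 - 0 = 0. total_sold = 20
  Event 5 (sale 8): sell min(8,0)=0. stock: 0 - 0 = 0. total_sold = 20
  Event 6 (restock 34): 0 + 34 = 34
  Event 7 (sale 25): sell min(25,34)=25. stock: 34 - 25 = 9. total_sold = 45
  Event 8 (sale 3): sell min(3,9)=3. stock: 9 - 3 = 6. total_sold = 48
  Event 9 (sale 23): sell min(23,6)=6. stock: 6 - 6 = 0. total_sold = 54
  Event 10 (sale 5): sell min(5,0)=0. stock: 0 - 0 = 0. total_sold = 54
  Event 11 (sale 9): sell min(9,0)=0. stock: 0 - 0 = 0. total_sold = 54
  Event 12 (sale 2): sell min(2,0)=0. stock: 0 - 0 = 0. total_sold = 54
  Event 13 (sale 7): sell min(7,0)=0. stock: 0 - 0 = 0. total_sold = 54
  Event 14 (sale 17): sell min(17,0)=0. stock: 0 - 0 = 0. total_sold = 54
  Event 15 (adjust -2): 0 + -2 = 0 (clamped to 0)
  Event 16 (sale 7): sell min(7,0)=0. stock: 0 - 0 = 0. total_sold = 54
Final: stock = 0, total_sold = 54

First zero at event 1.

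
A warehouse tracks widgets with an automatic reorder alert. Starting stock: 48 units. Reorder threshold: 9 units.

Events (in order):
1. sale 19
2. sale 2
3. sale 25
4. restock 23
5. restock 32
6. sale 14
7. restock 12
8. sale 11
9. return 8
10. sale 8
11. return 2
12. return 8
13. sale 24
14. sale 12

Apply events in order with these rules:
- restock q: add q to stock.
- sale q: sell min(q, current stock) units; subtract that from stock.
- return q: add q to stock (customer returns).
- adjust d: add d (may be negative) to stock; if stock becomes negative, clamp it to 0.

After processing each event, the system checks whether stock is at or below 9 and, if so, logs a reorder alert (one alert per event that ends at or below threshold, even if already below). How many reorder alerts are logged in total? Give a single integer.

Processing events:
Start: stock = 48
  Event 1 (sale 19): sell min(19,48)=19. stock: 48 - 19 = 29. total_sold = 19
  Event 2 (sale 2): sell min(2,29)=2. stock: 29 - 2 = 27. total_sold = 21
  Event 3 (sale 25): sell min(25,27)=25. stock: 27 - 25 = 2. total_sold = 46
  Event 4 (restock 23): 2 + 23 = 25
  Event 5 (restock 32): 25 + 32 = 57
  Event 6 (sale 14): sell min(14,57)=14. stock: 57 - 14 = 43. total_sold = 60
  Event 7 (restock 12): 43 + 12 = 55
  Event 8 (sale 11): sell min(11,55)=11. stock: 55 - 11 = 44. total_sold = 71
  Event 9 (return 8): 44 + 8 = 52
  Event 10 (sale 8): sell min(8,52)=8. stock: 52 - 8 = 44. total_sold = 79
  Event 11 (return 2): 44 + 2 = 46
  Event 12 (return 8): 46 + 8 = 54
  Event 13 (sale 24): sell min(24,54)=24. stock: 54 - 24 = 30. total_sold = 103
  Event 14 (sale 12): sell min(12,30)=12. stock: 30 - 12 = 18. total_sold = 115
Final: stock = 18, total_sold = 115

Checking against threshold 9:
  After event 1: stock=29 > 9
  After event 2: stock=27 > 9
  After event 3: stock=2 <= 9 -> ALERT
  After event 4: stock=25 > 9
  After event 5: stock=57 > 9
  After event 6: stock=43 > 9
  After event 7: stock=55 > 9
  After event 8: stock=44 > 9
  After event 9: stock=52 > 9
  After event 10: stock=44 > 9
  After event 11: stock=46 > 9
  After event 12: stock=54 > 9
  After event 13: stock=30 > 9
  After event 14: stock=18 > 9
Alert events: [3]. Count = 1

Answer: 1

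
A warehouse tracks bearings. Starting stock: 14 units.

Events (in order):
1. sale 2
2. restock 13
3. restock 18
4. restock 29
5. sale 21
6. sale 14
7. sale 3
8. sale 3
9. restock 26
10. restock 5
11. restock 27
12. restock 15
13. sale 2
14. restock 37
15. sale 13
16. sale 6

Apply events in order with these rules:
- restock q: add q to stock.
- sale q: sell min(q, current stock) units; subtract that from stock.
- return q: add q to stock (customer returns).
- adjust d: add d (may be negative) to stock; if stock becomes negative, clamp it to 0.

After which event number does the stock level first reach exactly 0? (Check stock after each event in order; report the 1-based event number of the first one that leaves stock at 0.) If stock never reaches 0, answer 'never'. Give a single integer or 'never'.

Processing events:
Start: stock = 14
  Event 1 (sale 2): sell min(2,14)=2. stock: 14 - 2 = 12. total_sold = 2
  Event 2 (restock 13): 12 + 13 = 25
  Event 3 (restock 18): 25 + 18 = 43
  Event 4 (restock 29): 43 + 29 = 72
  Event 5 (sale 21): sell min(21,72)=21. stock: 72 - 21 = 51. total_sold = 23
  Event 6 (sale 14): sell min(14,51)=14. stock: 51 - 14 = 37. total_sold = 37
  Event 7 (sale 3): sell min(3,37)=3. stock: 37 - 3 = 34. total_sold = 40
  Event 8 (sale 3): sell min(3,34)=3. stock: 34 - 3 = 31. total_sold = 43
  Event 9 (restock 26): 31 + 26 = 57
  Event 10 (restock 5): 57 + 5 = 62
  Event 11 (restock 27): 62 + 27 = 89
  Event 12 (restock 15): 89 + 15 = 104
  Event 13 (sale 2): sell min(2,104)=2. stock: 104 - 2 = 102. total_sold = 45
  Event 14 (restock 37): 102 + 37 = 139
  Event 15 (sale 13): sell min(13,139)=13. stock: 139 - 13 = 126. total_sold = 58
  Event 16 (sale 6): sell min(6,126)=6. stock: 126 - 6 = 120. total_sold = 64
Final: stock = 120, total_sold = 64

Stock never reaches 0.

Answer: never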